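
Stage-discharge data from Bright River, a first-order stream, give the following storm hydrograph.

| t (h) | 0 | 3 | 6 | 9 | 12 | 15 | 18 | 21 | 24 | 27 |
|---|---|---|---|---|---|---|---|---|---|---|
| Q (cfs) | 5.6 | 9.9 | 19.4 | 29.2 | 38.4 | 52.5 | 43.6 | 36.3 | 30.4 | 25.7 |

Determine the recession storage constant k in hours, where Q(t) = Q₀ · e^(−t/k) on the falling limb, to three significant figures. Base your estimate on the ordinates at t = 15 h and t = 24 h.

On the falling limb, Q drops from 52.5 to 30.4 cfs between t = 15 h and t = 24 h (Δt = 9 h).
k = −Δt / ln(Q₂/Q₁) = −9 / ln(30.4/52.5) = 16.5 h.

k ≈ 16.5 h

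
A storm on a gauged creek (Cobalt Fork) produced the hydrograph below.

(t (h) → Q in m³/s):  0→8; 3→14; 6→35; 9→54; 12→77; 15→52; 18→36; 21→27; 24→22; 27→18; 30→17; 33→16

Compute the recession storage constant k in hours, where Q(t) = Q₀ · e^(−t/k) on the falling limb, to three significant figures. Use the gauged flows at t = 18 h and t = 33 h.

On the falling limb, Q drops from 36 to 16 m³/s between t = 18 h and t = 33 h (Δt = 15 h).
k = −Δt / ln(Q₂/Q₁) = −15 / ln(16/36) = 18.5 h.

k ≈ 18.5 h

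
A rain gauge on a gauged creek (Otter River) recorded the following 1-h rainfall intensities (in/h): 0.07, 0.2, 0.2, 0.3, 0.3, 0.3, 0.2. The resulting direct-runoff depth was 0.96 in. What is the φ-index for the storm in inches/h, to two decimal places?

Only the 6 blocks with intensity above φ contribute runoff: 0.2, 0.2, 0.3, 0.3, 0.3, 0.2 in/h.
Σ(I−φ)·Δt = d  ⇒  (0.2+0.2+0.3+0.3+0.3+0.2 − 6φ)·1 = 0.96
φ = (1.500 − 0.96/1) / 6 = 0.09 in/h.

φ ≈ 0.09 in/h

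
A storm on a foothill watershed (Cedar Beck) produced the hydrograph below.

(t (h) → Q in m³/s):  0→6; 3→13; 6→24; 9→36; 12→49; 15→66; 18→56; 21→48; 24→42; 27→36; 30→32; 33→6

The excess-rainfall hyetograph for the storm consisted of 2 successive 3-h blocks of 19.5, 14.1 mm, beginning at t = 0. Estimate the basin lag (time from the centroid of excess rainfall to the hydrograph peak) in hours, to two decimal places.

t_L ≈ 12.24 h

Centroid of excess rainfall: t_c = Σ P_i·t̄_i / ΣP_i = 2.7589 h (block centres at 1.5, 4.5 h).
Hydrograph peak occurs at t = 15 h, so basin lag t_L = 15 − 2.7589 = 12.24 h.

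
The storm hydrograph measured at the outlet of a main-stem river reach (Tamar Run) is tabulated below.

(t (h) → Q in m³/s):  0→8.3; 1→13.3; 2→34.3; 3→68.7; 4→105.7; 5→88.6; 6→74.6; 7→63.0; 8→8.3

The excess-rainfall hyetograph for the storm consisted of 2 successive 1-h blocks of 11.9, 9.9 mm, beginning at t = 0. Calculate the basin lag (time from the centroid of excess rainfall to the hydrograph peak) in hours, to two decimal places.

Centroid of excess rainfall: t_c = Σ P_i·t̄_i / ΣP_i = 0.9541 h (block centres at 0.5, 1.5 h).
Hydrograph peak occurs at t = 4 h, so basin lag t_L = 4 − 0.9541 = 3.05 h.

t_L ≈ 3.05 h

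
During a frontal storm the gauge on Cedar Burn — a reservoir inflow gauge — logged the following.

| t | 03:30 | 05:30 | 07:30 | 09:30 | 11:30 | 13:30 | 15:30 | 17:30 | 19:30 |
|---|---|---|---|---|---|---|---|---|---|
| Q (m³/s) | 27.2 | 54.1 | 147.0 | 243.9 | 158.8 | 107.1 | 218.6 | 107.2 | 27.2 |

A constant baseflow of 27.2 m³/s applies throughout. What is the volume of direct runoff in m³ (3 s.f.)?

V ≈ 6.09 × 10^6 m³

Direct-runoff ordinates (Q − Q_b): 0.0, 26.9, 119.8, 216.7, 131.6, 79.9, 191.4, 80.0, 0.0 m³/s.
ΣQ_DR = 846.3 m³/s.
With Δt = 2 h = 7200 s, V = ΣQ_DR · Δt = 846.3 × 7200 = 6.09 × 10^6 m³.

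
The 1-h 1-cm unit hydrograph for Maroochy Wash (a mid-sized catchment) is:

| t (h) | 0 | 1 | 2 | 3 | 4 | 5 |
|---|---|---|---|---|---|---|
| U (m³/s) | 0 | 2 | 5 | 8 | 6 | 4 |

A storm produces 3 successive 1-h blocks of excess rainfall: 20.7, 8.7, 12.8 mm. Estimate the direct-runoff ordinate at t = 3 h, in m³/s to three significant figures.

Q ≈ 23.5 m³/s

By discrete convolution, Q_j = Σ (P_i / 10 mm) · U_{j−i}.
At t = 3 h (j=3): Q = (20.7/10)·8 + (8.7/10)·5 + (12.8/10)·2 = 23.5 m³/s.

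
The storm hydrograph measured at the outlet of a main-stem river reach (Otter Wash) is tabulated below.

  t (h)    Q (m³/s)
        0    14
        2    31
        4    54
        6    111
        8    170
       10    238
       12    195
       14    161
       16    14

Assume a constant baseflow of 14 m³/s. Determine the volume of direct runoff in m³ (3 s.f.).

V ≈ 6.21 × 10^6 m³

Direct-runoff ordinates (Q − Q_b): 0.0, 17.0, 40.0, 97.0, 156.0, 224.0, 181.0, 147.0, 0.0 m³/s.
ΣQ_DR = 862.0 m³/s.
With Δt = 2 h = 7200 s, V = ΣQ_DR · Δt = 862.0 × 7200 = 6.21 × 10^6 m³.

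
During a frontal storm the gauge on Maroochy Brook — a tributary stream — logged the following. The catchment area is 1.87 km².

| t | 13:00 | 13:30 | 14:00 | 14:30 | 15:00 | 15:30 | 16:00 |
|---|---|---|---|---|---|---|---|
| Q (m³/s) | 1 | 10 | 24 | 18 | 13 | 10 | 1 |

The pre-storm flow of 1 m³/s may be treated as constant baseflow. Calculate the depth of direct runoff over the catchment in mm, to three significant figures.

d ≈ 67.4 mm

Direct runoff: 0.0, 9.0, 23.0, 17.0, 12.0, 9.0, 0.0 m³/s; ΣQ_DR = 70.00 m³/s.
V = ΣQ_DR · Δt = 70.00 × 1800 s = 1.260 × 10^5 m³.
Over A = 1.87 km², depth = V / A = 67.4 mm.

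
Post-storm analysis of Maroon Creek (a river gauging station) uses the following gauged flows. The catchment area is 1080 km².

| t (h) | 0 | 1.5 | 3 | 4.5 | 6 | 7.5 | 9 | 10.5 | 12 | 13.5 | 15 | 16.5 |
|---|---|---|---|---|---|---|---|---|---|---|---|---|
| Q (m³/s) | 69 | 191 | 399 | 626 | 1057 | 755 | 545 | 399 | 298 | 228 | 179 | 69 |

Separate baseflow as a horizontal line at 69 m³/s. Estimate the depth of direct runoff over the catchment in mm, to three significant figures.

d ≈ 19.9 mm

Direct runoff: 0.0, 122.0, 330.0, 557.0, 988.0, 686.0, 476.0, 330.0, 229.0, 159.0, 110.0, 0.0 m³/s; ΣQ_DR = 3987 m³/s.
V = ΣQ_DR · Δt = 3987 × 5400 s = 2.153 × 10^7 m³.
Over A = 1080 km², depth = V / A = 19.9 mm.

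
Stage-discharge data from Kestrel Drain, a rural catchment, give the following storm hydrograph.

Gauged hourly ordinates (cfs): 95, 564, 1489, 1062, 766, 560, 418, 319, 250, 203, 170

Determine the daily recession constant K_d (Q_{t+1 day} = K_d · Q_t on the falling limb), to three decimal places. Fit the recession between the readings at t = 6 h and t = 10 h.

Between t = 6 h and t = 10 h the flow falls from 418 to 170 cfs over 4×1 h = 4 h.
Per-interval ratio K = (170/418)^(1/4) = 0.7986; K_d = K^(24/1) = 0.005.

K_d ≈ 0.005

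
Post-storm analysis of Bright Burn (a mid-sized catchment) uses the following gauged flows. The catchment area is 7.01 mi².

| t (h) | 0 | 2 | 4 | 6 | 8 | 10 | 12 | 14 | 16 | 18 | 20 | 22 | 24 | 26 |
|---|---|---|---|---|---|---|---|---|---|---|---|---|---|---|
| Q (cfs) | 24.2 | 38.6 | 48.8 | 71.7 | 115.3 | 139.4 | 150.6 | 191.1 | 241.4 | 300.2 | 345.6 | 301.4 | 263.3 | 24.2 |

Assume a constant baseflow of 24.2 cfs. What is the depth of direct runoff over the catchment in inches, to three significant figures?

Direct runoff: 0.0, 14.4, 24.6, 47.5, 91.1, 115.2, 126.4, 166.9, 217.2, 276.0, 321.4, 277.2, 239.1, 0.0 cfs; ΣQ_DR = 1917 cfs.
V = ΣQ_DR · Δt = 1917 × 7200 s = 1.380 × 10^7 ft³.
Over A = 7.01 mi², depth = V / A = 0.848 in.

d ≈ 0.848 in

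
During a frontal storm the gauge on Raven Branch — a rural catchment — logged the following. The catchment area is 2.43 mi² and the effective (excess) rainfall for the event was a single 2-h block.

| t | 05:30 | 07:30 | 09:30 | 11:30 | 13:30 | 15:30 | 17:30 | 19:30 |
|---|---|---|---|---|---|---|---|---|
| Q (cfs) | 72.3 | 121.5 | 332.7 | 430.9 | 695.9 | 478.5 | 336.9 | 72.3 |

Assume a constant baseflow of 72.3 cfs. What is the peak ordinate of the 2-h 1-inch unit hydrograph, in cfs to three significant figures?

U_p ≈ 249 cfs

Direct runoff: 0.0, 49.2, 260.4, 358.6, 623.6, 406.2, 264.6, 0.0 cfs; ΣQ_DR = 1963 cfs, peak = 623.6 cfs.
Runoff depth d = ΣQ_DR·Δt / A = 1963 × 7200 / (2.43 mi²) = 2.503 in.
The 1-inch UH is the DRH scaled by (1 in)/d, so U_p = 623.6 × 1/2.503 = 249 cfs.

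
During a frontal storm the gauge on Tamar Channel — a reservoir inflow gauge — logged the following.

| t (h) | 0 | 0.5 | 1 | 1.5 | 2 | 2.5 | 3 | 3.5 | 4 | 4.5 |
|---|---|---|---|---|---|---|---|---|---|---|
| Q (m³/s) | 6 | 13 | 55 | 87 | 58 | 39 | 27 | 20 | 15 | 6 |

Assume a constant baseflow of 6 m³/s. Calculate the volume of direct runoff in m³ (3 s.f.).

V ≈ 4.79 × 10^5 m³

Direct-runoff ordinates (Q − Q_b): 0.0, 7.0, 49.0, 81.0, 52.0, 33.0, 21.0, 14.0, 9.0, 0.0 m³/s.
ΣQ_DR = 266.0 m³/s.
With Δt = 0.5 h = 1800 s, V = ΣQ_DR · Δt = 266.0 × 1800 = 4.79 × 10^5 m³.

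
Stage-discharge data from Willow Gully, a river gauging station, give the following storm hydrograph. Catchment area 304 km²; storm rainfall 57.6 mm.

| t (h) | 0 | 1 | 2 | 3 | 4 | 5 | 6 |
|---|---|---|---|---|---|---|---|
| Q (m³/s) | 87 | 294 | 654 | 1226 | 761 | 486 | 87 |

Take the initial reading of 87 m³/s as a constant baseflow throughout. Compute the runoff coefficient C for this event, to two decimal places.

ΣQ_DR = 2986 m³/s; V = ΣQ_DR·Δt = 1.075 × 10^7 m³.
Runoff depth d = V / A = 35.36 mm.
C = d / P = 35.36 / 57.6 = 0.61.

C ≈ 0.61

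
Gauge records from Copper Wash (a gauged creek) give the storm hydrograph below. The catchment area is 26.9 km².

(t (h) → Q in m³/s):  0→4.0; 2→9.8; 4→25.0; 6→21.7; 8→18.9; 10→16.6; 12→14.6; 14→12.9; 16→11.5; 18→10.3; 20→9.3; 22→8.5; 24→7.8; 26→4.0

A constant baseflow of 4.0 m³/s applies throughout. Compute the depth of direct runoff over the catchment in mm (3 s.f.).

Direct runoff: 0.0, 5.8, 21.0, 17.7, 14.9, 12.6, 10.6, 8.9, 7.5, 6.3, 5.3, 4.5, 3.8, 0.0 m³/s; ΣQ_DR = 118.9 m³/s.
V = ΣQ_DR · Δt = 118.9 × 7200 s = 8.561 × 10^5 m³.
Over A = 26.9 km², depth = V / A = 31.8 mm.

d ≈ 31.8 mm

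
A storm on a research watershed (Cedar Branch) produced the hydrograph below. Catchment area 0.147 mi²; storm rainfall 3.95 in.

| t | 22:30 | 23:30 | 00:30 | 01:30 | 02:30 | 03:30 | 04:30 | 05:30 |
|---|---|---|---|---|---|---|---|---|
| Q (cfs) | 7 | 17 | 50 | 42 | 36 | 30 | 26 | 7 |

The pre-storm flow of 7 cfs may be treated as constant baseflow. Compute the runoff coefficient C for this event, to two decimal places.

ΣQ_DR = 159.0 cfs; V = ΣQ_DR·Δt = 5.724 × 10^5 ft³.
Runoff depth d = V / A = 1.676 in.
C = d / P = 1.676 / 3.95 = 0.42.

C ≈ 0.42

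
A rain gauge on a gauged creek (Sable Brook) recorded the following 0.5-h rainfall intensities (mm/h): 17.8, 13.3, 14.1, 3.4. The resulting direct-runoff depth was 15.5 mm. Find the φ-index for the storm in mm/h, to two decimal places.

φ ≈ 4.73 mm/h

Only the 3 blocks with intensity above φ contribute runoff: 17.8, 13.3, 14.1 mm/h.
Σ(I−φ)·Δt = d  ⇒  (17.8+13.3+14.1 − 3φ)·0.5 = 15.5
φ = (45.20 − 15.5/0.5) / 3 = 4.73 mm/h.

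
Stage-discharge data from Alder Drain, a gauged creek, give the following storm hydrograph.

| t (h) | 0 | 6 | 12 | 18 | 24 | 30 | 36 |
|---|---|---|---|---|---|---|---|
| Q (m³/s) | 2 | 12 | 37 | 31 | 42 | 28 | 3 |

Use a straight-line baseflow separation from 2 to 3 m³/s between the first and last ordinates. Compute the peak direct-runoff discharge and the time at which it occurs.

Q_p = 39.33 m³/s at t = 24 h

Subtracting baseflow gives direct-runoff ordinates: 0.00, 9.83, 34.67, 28.50, 39.33, 25.17, 0.00 m³/s.
The maximum is 39.33 m³/s, occurring at the reading for t = 24 h.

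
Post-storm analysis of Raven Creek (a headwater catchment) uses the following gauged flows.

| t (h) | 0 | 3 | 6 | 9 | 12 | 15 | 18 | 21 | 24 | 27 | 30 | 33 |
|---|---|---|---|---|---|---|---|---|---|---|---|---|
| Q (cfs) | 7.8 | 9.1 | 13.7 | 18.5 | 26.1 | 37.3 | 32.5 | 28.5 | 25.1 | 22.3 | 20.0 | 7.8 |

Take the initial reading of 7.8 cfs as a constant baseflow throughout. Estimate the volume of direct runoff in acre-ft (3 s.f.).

V ≈ 38.5 acre-ft

Direct-runoff ordinates (Q − Q_b): 0.0, 1.3, 5.9, 10.7, 18.3, 29.5, 24.7, 20.7, 17.3, 14.5, 12.2, 0.0 cfs.
ΣQ_DR = 155.1 cfs.
With Δt = 3 h = 10800 s, V = ΣQ_DR · Δt = 155.1 × 10800 = 1.68 × 10^6 ft³ = 38.5 acre-ft.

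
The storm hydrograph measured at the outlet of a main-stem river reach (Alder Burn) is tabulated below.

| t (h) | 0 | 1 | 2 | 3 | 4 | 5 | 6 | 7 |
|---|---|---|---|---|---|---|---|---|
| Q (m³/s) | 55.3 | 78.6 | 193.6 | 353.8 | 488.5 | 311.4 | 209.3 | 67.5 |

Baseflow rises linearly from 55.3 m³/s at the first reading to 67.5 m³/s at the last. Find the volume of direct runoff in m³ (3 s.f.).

Direct-runoff ordinates (Q − Q_b): 0.00, 21.56, 134.81, 293.27, 426.23, 247.39, 143.54, 0.00 m³/s.
ΣQ_DR = 1267 m³/s.
With Δt = 1 h = 3600 s, V = ΣQ_DR · Δt = 1267 × 3600 = 4.56 × 10^6 m³.

V ≈ 4.56 × 10^6 m³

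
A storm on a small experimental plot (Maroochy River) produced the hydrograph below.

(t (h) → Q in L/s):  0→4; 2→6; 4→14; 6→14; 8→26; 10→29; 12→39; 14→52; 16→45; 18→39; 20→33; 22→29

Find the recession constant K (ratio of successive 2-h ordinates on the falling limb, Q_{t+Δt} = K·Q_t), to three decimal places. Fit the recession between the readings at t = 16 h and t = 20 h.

K ≈ 0.856

Using the recession-limb readings at t = 16 h and t = 20 h: Q falls from 45 to 33 L/s over 2 intervals.
K = (Q₂/Q₁)^(1/2) = (33/45)^(1/2) = 0.856.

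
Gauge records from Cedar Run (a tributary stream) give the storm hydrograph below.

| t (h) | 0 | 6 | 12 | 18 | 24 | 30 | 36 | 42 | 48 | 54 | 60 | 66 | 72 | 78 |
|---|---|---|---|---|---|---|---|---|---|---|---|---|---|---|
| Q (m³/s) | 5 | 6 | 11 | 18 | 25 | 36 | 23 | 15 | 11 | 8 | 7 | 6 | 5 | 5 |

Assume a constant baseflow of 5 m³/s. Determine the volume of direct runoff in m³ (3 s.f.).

V ≈ 2.40 × 10^6 m³

Direct-runoff ordinates (Q − Q_b): 0.0, 1.0, 6.0, 13.0, 20.0, 31.0, 18.0, 10.0, 6.0, 3.0, 2.0, 1.0, 0.0, 0.0 m³/s.
ΣQ_DR = 111.0 m³/s.
With Δt = 6 h = 21600 s, V = ΣQ_DR · Δt = 111.0 × 21600 = 2.40 × 10^6 m³.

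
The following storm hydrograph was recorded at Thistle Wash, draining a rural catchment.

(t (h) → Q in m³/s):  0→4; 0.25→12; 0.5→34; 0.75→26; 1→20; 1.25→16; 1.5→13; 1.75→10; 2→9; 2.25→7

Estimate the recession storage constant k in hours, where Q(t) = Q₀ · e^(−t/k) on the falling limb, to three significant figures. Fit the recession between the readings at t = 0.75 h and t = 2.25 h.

On the falling limb, Q drops from 26 to 7 m³/s between t = 0.75 h and t = 2.25 h (Δt = 1.5 h).
k = −Δt / ln(Q₂/Q₁) = −1.5 / ln(7/26) = 1.14 h.

k ≈ 1.14 h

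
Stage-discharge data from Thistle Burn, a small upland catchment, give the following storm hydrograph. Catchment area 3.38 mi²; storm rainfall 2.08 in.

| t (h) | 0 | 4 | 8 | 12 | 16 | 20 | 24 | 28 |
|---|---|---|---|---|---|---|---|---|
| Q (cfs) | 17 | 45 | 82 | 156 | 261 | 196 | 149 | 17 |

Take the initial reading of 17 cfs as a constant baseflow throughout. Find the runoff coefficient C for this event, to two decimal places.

ΣQ_DR = 787.0 cfs; V = ΣQ_DR·Δt = 1.133 × 10^7 ft³.
Runoff depth d = V / A = 1.443 in.
C = d / P = 1.443 / 2.08 = 0.69.

C ≈ 0.69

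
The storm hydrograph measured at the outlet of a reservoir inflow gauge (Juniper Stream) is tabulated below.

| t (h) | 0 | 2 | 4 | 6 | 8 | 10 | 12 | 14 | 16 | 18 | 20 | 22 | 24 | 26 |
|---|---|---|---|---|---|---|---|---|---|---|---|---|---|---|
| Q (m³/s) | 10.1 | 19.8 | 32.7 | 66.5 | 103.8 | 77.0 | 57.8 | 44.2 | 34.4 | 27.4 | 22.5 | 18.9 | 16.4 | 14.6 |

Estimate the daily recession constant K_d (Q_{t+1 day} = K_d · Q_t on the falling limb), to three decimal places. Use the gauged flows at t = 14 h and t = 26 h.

K_d ≈ 0.109

Between t = 14 h and t = 26 h the flow falls from 44.2 to 14.6 m³/s over 6×2 h = 12 h.
Per-interval ratio K = (14.6/44.2)^(1/6) = 0.8314; K_d = K^(24/2) = 0.109.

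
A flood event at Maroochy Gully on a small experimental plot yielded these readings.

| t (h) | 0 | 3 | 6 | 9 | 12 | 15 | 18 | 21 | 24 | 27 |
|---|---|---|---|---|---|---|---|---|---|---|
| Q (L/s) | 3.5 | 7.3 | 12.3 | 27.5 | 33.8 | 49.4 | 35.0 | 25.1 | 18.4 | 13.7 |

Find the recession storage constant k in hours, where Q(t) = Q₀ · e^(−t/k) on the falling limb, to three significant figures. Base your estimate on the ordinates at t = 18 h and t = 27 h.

k ≈ 9.60 h

On the falling limb, Q drops from 35.0 to 13.7 L/s between t = 18 h and t = 27 h (Δt = 9 h).
k = −Δt / ln(Q₂/Q₁) = −9 / ln(13.7/35.0) = 9.60 h.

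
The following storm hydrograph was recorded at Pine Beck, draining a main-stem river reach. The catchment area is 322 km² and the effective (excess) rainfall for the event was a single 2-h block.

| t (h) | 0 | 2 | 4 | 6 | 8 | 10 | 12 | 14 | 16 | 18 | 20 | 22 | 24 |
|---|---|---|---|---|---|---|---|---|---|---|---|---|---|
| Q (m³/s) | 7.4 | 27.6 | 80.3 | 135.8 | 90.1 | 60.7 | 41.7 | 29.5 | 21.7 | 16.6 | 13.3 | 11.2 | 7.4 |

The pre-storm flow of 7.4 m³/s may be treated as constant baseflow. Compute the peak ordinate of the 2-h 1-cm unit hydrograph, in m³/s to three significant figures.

Direct runoff: 0.0, 20.2, 72.9, 128.4, 82.7, 53.3, 34.3, 22.1, 14.3, 9.2, 5.9, 3.8, 0.0 m³/s; ΣQ_DR = 447.1 m³/s, peak = 128.4 m³/s.
Runoff depth d = ΣQ_DR·Δt / A = 447.1 × 7200 / (322 km²) = 9.997 mm.
The 1-cm UH is the DRH scaled by (10 mm)/d, so U_p = 128.4 × 10/9.997 = 128 m³/s.

U_p ≈ 128 m³/s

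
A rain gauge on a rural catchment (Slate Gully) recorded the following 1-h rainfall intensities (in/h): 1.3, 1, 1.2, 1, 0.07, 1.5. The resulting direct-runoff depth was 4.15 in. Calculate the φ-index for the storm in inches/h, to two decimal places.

φ ≈ 0.37 in/h

Only the 5 blocks with intensity above φ contribute runoff: 1.3, 1, 1.2, 1, 1.5 in/h.
Σ(I−φ)·Δt = d  ⇒  (1.3+1+1.2+1+1.5 − 5φ)·1 = 4.15
φ = (6.000 − 4.15/1) / 5 = 0.37 in/h.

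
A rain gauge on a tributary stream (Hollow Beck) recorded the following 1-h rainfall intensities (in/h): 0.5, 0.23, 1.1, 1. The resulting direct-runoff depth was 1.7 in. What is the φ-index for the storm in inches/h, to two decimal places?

Only the 3 blocks with intensity above φ contribute runoff: 0.5, 1.1, 1 in/h.
Σ(I−φ)·Δt = d  ⇒  (0.5+1.1+1 − 3φ)·1 = 1.7
φ = (2.600 − 1.7/1) / 3 = 0.30 in/h.

φ ≈ 0.30 in/h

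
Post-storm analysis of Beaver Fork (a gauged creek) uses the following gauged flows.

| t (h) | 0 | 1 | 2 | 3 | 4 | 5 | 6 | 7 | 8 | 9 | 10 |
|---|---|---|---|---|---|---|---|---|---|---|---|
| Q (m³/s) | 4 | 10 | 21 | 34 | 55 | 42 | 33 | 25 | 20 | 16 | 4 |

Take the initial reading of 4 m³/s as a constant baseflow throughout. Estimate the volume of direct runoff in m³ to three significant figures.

Direct-runoff ordinates (Q − Q_b): 0.0, 6.0, 17.0, 30.0, 51.0, 38.0, 29.0, 21.0, 16.0, 12.0, 0.0 m³/s.
ΣQ_DR = 220.0 m³/s.
With Δt = 1 h = 3600 s, V = ΣQ_DR · Δt = 220.0 × 3600 = 7.92 × 10^5 m³.

V ≈ 7.92 × 10^5 m³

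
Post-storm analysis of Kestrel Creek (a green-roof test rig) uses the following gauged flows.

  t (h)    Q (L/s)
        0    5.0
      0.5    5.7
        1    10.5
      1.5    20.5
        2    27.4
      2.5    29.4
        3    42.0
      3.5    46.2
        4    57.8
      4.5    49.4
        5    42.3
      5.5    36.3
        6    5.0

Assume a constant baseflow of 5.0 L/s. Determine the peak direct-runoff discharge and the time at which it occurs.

Subtracting baseflow gives direct-runoff ordinates: 0.0, 0.7, 5.5, 15.5, 22.4, 24.4, 37.0, 41.2, 52.8, 44.4, 37.3, 31.3, 0.0 L/s.
The maximum is 52.8 L/s, occurring at the reading for t = 4 h.

Q_p = 52.8 L/s at t = 4 h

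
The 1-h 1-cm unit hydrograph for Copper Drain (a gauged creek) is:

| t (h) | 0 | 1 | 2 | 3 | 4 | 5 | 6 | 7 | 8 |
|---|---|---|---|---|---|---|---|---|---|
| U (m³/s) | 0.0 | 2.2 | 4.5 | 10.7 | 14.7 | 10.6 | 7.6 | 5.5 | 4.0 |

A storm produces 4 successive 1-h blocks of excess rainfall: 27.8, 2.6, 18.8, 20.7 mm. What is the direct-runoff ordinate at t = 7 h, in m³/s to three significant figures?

Q ≈ 67.6 m³/s

By discrete convolution, Q_j = Σ (P_i / 10 mm) · U_{j−i}.
At t = 7 h (j=7): Q = (27.8/10)·5.5 + (2.6/10)·7.6 + (18.8/10)·10.6 + (20.7/10)·14.7 = 67.6 m³/s.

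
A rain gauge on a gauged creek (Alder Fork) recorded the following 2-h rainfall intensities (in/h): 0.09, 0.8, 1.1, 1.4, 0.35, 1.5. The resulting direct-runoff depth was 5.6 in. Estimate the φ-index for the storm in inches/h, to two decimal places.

φ ≈ 0.50 in/h

Only the 4 blocks with intensity above φ contribute runoff: 0.8, 1.1, 1.4, 1.5 in/h.
Σ(I−φ)·Δt = d  ⇒  (0.8+1.1+1.4+1.5 − 4φ)·2 = 5.6
φ = (4.800 − 5.6/2) / 4 = 0.50 in/h.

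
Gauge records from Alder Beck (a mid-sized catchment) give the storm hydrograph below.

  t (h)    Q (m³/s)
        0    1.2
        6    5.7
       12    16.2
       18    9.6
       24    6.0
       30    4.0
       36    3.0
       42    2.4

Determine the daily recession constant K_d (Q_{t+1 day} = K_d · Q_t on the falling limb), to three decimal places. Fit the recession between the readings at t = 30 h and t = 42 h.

Between t = 30 h and t = 42 h the flow falls from 4.0 to 2.4 m³/s over 2×6 h = 12 h.
Per-interval ratio K = (2.4/4.0)^(1/2) = 0.7746; K_d = K^(24/6) = 0.360.

K_d ≈ 0.360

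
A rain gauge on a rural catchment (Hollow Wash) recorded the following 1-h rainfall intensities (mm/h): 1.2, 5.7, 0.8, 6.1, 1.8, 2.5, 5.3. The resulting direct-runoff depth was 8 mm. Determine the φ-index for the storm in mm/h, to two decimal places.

φ ≈ 3.03 mm/h

Only the 3 blocks with intensity above φ contribute runoff: 5.7, 6.1, 5.3 mm/h.
Σ(I−φ)·Δt = d  ⇒  (5.7+6.1+5.3 − 3φ)·1 = 8
φ = (17.10 − 8/1) / 3 = 3.03 mm/h.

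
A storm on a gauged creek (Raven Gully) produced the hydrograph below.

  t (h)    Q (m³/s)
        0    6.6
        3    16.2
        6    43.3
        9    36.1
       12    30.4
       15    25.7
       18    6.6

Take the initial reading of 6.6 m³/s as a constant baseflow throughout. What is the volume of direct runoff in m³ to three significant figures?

Direct-runoff ordinates (Q − Q_b): 0.0, 9.6, 36.7, 29.5, 23.8, 19.1, 0.0 m³/s.
ΣQ_DR = 118.7 m³/s.
With Δt = 3 h = 10800 s, V = ΣQ_DR · Δt = 118.7 × 10800 = 1.28 × 10^6 m³.

V ≈ 1.28 × 10^6 m³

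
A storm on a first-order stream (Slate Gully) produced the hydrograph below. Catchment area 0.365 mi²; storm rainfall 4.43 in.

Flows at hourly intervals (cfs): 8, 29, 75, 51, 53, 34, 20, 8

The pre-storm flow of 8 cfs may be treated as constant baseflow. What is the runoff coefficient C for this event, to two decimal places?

ΣQ_DR = 214.0 cfs; V = ΣQ_DR·Δt = 7.704 × 10^5 ft³.
Runoff depth d = V / A = 0.9085 in.
C = d / P = 0.9085 / 4.43 = 0.21.

C ≈ 0.21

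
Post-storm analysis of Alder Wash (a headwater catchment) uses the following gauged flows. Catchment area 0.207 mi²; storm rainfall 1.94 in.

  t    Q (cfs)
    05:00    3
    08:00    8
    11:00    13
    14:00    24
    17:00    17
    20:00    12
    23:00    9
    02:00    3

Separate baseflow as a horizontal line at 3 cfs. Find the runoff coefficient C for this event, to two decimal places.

C ≈ 0.75

ΣQ_DR = 65.00 cfs; V = ΣQ_DR·Δt = 7.020 × 10^5 ft³.
Runoff depth d = V / A = 1.460 in.
C = d / P = 1.460 / 1.94 = 0.75.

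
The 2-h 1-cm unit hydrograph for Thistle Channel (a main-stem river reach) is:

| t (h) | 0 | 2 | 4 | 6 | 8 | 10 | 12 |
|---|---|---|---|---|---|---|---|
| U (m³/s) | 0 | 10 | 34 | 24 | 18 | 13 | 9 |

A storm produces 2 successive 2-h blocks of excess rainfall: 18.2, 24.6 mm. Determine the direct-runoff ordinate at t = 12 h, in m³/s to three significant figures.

By discrete convolution, Q_j = Σ (P_i / 10 mm) · U_{j−i}.
At t = 12 h (j=6): Q = (18.2/10)·9 + (24.6/10)·13 = 48.4 m³/s.

Q ≈ 48.4 m³/s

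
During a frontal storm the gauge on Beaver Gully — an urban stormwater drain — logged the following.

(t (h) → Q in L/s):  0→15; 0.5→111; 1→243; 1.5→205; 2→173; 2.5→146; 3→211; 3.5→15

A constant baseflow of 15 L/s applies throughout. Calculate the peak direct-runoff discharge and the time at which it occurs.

Q_p = 228.0 L/s at t = 1 h

Subtracting baseflow gives direct-runoff ordinates: 0.0, 96.0, 228.0, 190.0, 158.0, 131.0, 196.0, 0.0 L/s.
The maximum is 228.0 L/s, occurring at the reading for t = 1 h.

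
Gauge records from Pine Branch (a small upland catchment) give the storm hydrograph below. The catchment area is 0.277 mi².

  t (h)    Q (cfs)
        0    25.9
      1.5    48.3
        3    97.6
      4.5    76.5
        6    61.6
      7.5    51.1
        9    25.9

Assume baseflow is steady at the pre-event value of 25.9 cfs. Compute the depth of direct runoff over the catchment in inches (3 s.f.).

Direct runoff: 0.0, 22.4, 71.7, 50.6, 35.7, 25.2, 0.0 cfs; ΣQ_DR = 205.6 cfs.
V = ΣQ_DR · Δt = 205.6 × 5400 s = 1.110 × 10^6 ft³.
Over A = 0.277 mi², depth = V / A = 1.73 in.

d ≈ 1.73 in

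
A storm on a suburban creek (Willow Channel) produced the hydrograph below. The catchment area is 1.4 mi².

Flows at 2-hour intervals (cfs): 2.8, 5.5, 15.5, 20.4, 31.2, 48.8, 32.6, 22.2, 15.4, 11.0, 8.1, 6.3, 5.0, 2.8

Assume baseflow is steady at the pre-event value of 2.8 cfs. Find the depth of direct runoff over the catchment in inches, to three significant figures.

Direct runoff: 0.0, 2.7, 12.7, 17.6, 28.4, 46.0, 29.8, 19.4, 12.6, 8.2, 5.3, 3.5, 2.2, 0.0 cfs; ΣQ_DR = 188.4 cfs.
V = ΣQ_DR · Δt = 188.4 × 7200 s = 1.356 × 10^6 ft³.
Over A = 1.4 mi², depth = V / A = 0.417 in.

d ≈ 0.417 in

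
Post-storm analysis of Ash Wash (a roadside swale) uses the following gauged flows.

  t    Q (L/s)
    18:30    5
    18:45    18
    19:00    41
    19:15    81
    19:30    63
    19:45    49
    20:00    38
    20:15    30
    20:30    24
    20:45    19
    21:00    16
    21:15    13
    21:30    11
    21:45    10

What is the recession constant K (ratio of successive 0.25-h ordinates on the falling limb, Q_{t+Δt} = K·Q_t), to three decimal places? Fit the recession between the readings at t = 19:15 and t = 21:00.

K ≈ 0.793

Using the recession-limb readings at t = 19:15 and t = 21:00: Q falls from 81 to 16 L/s over 7 intervals.
K = (Q₂/Q₁)^(1/7) = (16/81)^(1/7) = 0.793.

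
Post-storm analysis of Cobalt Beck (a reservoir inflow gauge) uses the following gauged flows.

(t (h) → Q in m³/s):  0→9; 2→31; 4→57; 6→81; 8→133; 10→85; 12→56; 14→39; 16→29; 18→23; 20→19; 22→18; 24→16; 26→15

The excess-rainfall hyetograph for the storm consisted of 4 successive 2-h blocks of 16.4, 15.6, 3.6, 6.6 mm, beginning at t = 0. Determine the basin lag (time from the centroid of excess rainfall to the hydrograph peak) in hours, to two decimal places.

t_L ≈ 4.98 h

Centroid of excess rainfall: t_c = Σ P_i·t̄_i / ΣP_i = 3.0190 h (block centres at 1, 3, 5, 7 h).
Hydrograph peak occurs at t = 8 h, so basin lag t_L = 8 − 3.0190 = 4.98 h.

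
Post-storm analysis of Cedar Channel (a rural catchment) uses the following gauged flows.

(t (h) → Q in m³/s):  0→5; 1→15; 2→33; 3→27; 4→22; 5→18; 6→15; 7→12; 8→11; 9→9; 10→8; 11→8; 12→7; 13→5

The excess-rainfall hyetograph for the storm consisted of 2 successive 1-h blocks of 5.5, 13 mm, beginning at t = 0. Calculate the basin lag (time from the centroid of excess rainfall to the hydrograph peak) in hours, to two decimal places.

t_L ≈ 0.80 h

Centroid of excess rainfall: t_c = Σ P_i·t̄_i / ΣP_i = 1.2027 h (block centres at 0.5, 1.5 h).
Hydrograph peak occurs at t = 2 h, so basin lag t_L = 2 − 1.2027 = 0.80 h.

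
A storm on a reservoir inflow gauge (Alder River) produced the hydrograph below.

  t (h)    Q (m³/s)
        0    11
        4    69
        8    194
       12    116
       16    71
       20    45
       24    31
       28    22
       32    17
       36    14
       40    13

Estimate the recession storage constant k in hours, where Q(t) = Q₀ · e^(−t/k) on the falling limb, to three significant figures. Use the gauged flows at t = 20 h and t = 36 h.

On the falling limb, Q drops from 45 to 14 m³/s between t = 20 h and t = 36 h (Δt = 16 h).
k = −Δt / ln(Q₂/Q₁) = −16 / ln(14/45) = 13.7 h.

k ≈ 13.7 h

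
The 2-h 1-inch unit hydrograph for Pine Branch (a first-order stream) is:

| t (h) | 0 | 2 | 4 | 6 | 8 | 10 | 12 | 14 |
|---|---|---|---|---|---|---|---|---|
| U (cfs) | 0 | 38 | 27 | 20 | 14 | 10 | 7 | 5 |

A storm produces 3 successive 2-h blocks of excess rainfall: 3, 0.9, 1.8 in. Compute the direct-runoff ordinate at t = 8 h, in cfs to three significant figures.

By discrete convolution, Q_j = Σ (P_i / 1 in) · U_{j−i}.
At t = 8 h (j=4): Q = (3/1)·14 + (0.9/1)·20 + (1.8/1)·27 = 109 cfs.

Q ≈ 109 cfs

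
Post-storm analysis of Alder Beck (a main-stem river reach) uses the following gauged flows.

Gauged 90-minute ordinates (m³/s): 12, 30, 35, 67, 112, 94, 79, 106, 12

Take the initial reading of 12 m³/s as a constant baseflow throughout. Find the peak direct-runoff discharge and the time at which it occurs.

Subtracting baseflow gives direct-runoff ordinates: 0.0, 18.0, 23.0, 55.0, 100.0, 82.0, 67.0, 94.0, 0.0 m³/s.
The maximum is 100.0 m³/s, occurring at the reading for t = 6 h.

Q_p = 100.0 m³/s at t = 6 h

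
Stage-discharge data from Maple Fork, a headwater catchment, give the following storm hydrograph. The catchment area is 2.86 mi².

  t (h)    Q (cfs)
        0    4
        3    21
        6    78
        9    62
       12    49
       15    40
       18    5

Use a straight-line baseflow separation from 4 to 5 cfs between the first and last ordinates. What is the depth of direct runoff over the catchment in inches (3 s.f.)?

d ≈ 0.370 in

Direct runoff: 0.00, 16.83, 73.67, 57.50, 44.33, 35.17, 0.00 cfs; ΣQ_DR = 227.5 cfs.
V = ΣQ_DR · Δt = 227.5 × 10800 s = 2.457 × 10^6 ft³.
Over A = 2.86 mi², depth = V / A = 0.370 in.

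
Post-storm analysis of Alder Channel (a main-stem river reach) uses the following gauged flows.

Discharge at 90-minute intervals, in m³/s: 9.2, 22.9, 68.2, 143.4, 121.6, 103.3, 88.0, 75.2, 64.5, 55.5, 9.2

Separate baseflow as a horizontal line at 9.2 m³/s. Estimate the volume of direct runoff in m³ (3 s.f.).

V ≈ 3.56 × 10^6 m³

Direct-runoff ordinates (Q − Q_b): 0.0, 13.7, 59.0, 134.2, 112.4, 94.1, 78.8, 66.0, 55.3, 46.3, 0.0 m³/s.
ΣQ_DR = 659.8 m³/s.
With Δt = 1.5 h = 5400 s, V = ΣQ_DR · Δt = 659.8 × 5400 = 3.56 × 10^6 m³.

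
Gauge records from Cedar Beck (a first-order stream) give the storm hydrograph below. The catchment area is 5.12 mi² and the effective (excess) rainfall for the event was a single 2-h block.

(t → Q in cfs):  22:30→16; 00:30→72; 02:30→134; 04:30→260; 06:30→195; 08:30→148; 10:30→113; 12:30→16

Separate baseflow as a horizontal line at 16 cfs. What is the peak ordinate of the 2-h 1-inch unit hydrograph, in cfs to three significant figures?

Direct runoff: 0.0, 56.0, 118.0, 244.0, 179.0, 132.0, 97.0, 0.0 cfs; ΣQ_DR = 826.0 cfs, peak = 244.0 cfs.
Runoff depth d = ΣQ_DR·Δt / A = 826.0 × 7200 / (5.12 mi²) = 0.5000 in.
The 1-inch UH is the DRH scaled by (1 in)/d, so U_p = 244.0 × 1/0.5000 = 488 cfs.

U_p ≈ 488 cfs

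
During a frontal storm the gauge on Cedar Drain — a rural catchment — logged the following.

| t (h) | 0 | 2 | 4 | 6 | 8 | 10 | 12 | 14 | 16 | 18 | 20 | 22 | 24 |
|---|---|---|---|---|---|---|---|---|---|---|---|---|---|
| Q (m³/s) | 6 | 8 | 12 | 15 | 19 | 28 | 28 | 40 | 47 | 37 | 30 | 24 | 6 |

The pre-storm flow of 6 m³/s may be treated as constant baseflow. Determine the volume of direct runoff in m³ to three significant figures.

Direct-runoff ordinates (Q − Q_b): 0.0, 2.0, 6.0, 9.0, 13.0, 22.0, 22.0, 34.0, 41.0, 31.0, 24.0, 18.0, 0.0 m³/s.
ΣQ_DR = 222.0 m³/s.
With Δt = 2 h = 7200 s, V = ΣQ_DR · Δt = 222.0 × 7200 = 1.60 × 10^6 m³.

V ≈ 1.60 × 10^6 m³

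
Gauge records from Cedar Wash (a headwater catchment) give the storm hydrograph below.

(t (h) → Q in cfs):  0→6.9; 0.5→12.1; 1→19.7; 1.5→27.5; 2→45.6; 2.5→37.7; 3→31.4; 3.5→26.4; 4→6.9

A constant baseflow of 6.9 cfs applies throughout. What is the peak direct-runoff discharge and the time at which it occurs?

Q_p = 38.7 cfs at t = 2 h

Subtracting baseflow gives direct-runoff ordinates: 0.0, 5.2, 12.8, 20.6, 38.7, 30.8, 24.5, 19.5, 0.0 cfs.
The maximum is 38.7 cfs, occurring at the reading for t = 2 h.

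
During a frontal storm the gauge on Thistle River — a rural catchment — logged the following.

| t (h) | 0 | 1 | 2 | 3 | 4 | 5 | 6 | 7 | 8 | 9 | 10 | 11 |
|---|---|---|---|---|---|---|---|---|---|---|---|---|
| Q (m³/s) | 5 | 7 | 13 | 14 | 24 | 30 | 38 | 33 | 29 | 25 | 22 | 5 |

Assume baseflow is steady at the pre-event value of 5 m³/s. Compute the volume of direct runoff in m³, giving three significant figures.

Direct-runoff ordinates (Q − Q_b): 0.0, 2.0, 8.0, 9.0, 19.0, 25.0, 33.0, 28.0, 24.0, 20.0, 17.0, 0.0 m³/s.
ΣQ_DR = 185.0 m³/s.
With Δt = 1 h = 3600 s, V = ΣQ_DR · Δt = 185.0 × 3600 = 6.66 × 10^5 m³.

V ≈ 6.66 × 10^5 m³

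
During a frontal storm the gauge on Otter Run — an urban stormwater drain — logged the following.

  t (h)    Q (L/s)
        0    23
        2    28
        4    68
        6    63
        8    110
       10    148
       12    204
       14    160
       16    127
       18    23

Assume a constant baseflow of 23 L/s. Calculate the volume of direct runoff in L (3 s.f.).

V ≈ 5.21 × 10^6 L

Direct-runoff ordinates (Q − Q_b): 0.0, 5.0, 45.0, 40.0, 87.0, 125.0, 181.0, 137.0, 104.0, 0.0 L/s.
ΣQ_DR = 724.0 L/s.
With Δt = 2 h = 7200 s, V = ΣQ_DR · Δt = 724.0 × 7200 = 5.21 × 10^6 L.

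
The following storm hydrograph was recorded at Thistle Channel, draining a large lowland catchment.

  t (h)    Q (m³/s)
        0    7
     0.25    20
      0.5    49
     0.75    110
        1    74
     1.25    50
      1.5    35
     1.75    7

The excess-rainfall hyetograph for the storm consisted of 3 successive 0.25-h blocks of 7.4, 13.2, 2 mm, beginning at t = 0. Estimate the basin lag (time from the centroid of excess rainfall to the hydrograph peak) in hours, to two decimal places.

Centroid of excess rainfall: t_c = Σ P_i·t̄_i / ΣP_i = 0.3153 h (block centres at 0.125, 0.375, 0.625 h).
Hydrograph peak occurs at t = 0.75 h, so basin lag t_L = 0.75 − 0.3153 = 0.43 h.

t_L ≈ 0.43 h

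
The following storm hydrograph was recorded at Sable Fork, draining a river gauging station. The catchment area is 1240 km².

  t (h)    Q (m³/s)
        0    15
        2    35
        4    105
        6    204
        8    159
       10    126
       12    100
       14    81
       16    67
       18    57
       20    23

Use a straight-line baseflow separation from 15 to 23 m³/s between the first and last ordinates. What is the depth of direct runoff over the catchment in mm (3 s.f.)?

Direct runoff: 0.00, 19.20, 88.40, 186.60, 140.80, 107.00, 80.20, 60.40, 45.60, 34.80, 0.00 m³/s; ΣQ_DR = 763.0 m³/s.
V = ΣQ_DR · Δt = 763.0 × 7200 s = 5.494 × 10^6 m³.
Over A = 1240 km², depth = V / A = 4.43 mm.

d ≈ 4.43 mm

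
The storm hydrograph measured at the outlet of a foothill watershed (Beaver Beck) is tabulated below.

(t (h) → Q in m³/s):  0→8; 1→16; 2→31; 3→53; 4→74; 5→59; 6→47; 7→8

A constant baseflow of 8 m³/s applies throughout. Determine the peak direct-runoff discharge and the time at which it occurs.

Subtracting baseflow gives direct-runoff ordinates: 0.0, 8.0, 23.0, 45.0, 66.0, 51.0, 39.0, 0.0 m³/s.
The maximum is 66.0 m³/s, occurring at the reading for t = 4 h.

Q_p = 66.0 m³/s at t = 4 h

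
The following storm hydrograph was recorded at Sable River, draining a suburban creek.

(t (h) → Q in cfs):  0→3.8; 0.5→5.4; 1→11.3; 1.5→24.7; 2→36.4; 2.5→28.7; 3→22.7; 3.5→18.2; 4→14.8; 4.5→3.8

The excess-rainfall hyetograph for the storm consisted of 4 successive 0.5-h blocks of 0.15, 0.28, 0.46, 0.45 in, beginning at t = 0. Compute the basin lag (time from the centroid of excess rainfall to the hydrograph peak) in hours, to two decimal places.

Centroid of excess rainfall: t_c = Σ P_i·t̄_i / ΣP_i = 1.2015 h (block centres at 0.25, 0.75, 1.25, 1.75 h).
Hydrograph peak occurs at t = 2 h, so basin lag t_L = 2 − 1.2015 = 0.80 h.

t_L ≈ 0.80 h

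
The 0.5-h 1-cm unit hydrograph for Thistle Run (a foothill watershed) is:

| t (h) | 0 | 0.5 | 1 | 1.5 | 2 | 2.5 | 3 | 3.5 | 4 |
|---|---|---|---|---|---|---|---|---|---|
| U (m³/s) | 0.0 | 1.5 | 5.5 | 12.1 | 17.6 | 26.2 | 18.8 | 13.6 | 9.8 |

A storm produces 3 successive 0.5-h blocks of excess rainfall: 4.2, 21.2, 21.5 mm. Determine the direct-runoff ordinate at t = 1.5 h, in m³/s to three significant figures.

Q ≈ 20.0 m³/s

By discrete convolution, Q_j = Σ (P_i / 10 mm) · U_{j−i}.
At t = 1.5 h (j=3): Q = (4.2/10)·12.1 + (21.2/10)·5.5 + (21.5/10)·1.5 = 20.0 m³/s.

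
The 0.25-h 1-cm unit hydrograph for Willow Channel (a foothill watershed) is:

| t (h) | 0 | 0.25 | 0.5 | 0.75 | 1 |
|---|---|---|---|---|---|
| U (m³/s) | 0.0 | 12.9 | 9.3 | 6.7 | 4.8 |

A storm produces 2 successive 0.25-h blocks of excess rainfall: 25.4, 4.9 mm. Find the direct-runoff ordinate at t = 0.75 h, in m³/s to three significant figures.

By discrete convolution, Q_j = Σ (P_i / 10 mm) · U_{j−i}.
At t = 0.75 h (j=3): Q = (25.4/10)·6.7 + (4.9/10)·9.3 = 21.6 m³/s.

Q ≈ 21.6 m³/s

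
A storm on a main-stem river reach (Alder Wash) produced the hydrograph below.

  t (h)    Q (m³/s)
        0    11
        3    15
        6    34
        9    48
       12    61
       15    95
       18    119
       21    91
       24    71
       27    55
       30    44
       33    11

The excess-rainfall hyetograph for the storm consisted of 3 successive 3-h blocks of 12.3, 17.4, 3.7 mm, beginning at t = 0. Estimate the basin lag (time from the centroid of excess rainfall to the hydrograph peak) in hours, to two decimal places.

t_L ≈ 14.27 h

Centroid of excess rainfall: t_c = Σ P_i·t̄_i / ΣP_i = 3.7275 h (block centres at 1.5, 4.5, 7.5 h).
Hydrograph peak occurs at t = 18 h, so basin lag t_L = 18 − 3.7275 = 14.27 h.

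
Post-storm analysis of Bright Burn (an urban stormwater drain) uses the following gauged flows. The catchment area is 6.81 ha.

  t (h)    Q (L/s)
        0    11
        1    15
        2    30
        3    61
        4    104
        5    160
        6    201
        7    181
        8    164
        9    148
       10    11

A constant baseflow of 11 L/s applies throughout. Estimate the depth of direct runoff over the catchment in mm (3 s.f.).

d ≈ 51.0 mm

Direct runoff: 0.0, 4.0, 19.0, 50.0, 93.0, 149.0, 190.0, 170.0, 153.0, 137.0, 0.0 L/s; ΣQ_DR = 965.0 L/s.
V = ΣQ_DR · Δt = 965.0 × 3600 s = 3.474 × 10^6 L.
Over A = 6.81 ha, depth = V / A = 51.0 mm.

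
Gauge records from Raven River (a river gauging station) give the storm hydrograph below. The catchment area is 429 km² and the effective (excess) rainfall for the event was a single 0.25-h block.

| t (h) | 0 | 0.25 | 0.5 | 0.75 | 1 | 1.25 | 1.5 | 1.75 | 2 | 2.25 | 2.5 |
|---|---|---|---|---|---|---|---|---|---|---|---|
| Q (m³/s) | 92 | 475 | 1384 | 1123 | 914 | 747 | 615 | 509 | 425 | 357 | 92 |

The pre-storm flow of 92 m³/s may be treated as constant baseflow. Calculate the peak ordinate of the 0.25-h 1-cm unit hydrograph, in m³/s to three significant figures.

U_p ≈ 1080 m³/s

Direct runoff: 0.0, 383.0, 1292.0, 1031.0, 822.0, 655.0, 523.0, 417.0, 333.0, 265.0, 0.0 m³/s; ΣQ_DR = 5721 m³/s, peak = 1292.0 m³/s.
Runoff depth d = ΣQ_DR·Δt / A = 5721 × 900 / (429 km²) = 12.00 mm.
The 1-cm UH is the DRH scaled by (10 mm)/d, so U_p = 1292.0 × 10/12.00 = 1080 m³/s.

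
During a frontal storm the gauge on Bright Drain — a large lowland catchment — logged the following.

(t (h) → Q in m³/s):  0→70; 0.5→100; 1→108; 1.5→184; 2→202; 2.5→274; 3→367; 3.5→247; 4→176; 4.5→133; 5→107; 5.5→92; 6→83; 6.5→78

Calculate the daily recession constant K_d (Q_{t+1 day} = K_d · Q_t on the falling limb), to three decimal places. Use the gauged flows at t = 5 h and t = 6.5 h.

Between t = 5 h and t = 6.5 h the flow falls from 107 to 78 m³/s over 3×0.5 h = 1.5 h.
Per-interval ratio K = (78/107)^(1/3) = 0.9000; K_d = K^(24/0.5) = 0.006.

K_d ≈ 0.006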